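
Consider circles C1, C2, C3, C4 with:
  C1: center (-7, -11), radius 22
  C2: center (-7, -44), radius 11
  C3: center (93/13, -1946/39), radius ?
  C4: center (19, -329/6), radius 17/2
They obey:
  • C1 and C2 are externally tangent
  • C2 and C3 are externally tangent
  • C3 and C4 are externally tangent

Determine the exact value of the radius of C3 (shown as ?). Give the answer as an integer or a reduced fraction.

1. [ext C2·C3]  r_C3² + 22r_C3 − 1027/9 = 0  ⇒  r_C3 = 13/3 (r>0 drops 1)
2. [ext C3·C4]  r_C3² + 17r_C3 − 832/9 = 0  ⇒  r_C3 = 13/3 (r>0 drops 1)

13/3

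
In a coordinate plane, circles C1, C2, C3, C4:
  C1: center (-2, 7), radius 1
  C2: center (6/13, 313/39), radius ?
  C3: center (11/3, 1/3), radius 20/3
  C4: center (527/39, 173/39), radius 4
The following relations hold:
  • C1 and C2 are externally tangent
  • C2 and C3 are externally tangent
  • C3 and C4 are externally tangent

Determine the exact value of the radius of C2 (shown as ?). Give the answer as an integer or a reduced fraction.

1. [ext C1·C2]  r_C2² + 2r_C2 − 55/9 = 0  ⇒  r_C2 = 5/3 (r>0 drops 1)
2. [ext C2·C3]  r_C2² + (40/3)r_C2 − 25 = 0  ⇒  r_C2 = 5/3 (r>0 drops 1)

5/3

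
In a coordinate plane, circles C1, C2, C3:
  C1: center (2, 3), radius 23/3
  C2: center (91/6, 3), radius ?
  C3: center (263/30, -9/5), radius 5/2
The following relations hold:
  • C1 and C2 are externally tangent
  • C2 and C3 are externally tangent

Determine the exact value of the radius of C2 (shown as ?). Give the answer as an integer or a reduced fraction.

1. [ext C1·C2]  r_C2² + (46/3)r_C2 − 1375/12 = 0  ⇒  r_C2 = 11/2 (r>0 drops 1)
2. [ext C2·C3]  r_C2² + 5r_C2 − 231/4 = 0  ⇒  r_C2 = 11/2 (r>0 drops 1)

11/2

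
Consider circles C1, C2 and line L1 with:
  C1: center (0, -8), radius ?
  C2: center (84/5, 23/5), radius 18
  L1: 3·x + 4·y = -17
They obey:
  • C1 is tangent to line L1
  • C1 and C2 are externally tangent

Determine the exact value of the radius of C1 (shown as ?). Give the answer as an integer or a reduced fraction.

1. [C1‖L1]  r_C1² − 9 = 0  ⇒  r_C1 = 3 (r>0 drops 1)
2. [ext C1·C2]  r_C1² + 36r_C1 − 117 = 0  ⇒  r_C1 = 3 (r>0 drops 1)

3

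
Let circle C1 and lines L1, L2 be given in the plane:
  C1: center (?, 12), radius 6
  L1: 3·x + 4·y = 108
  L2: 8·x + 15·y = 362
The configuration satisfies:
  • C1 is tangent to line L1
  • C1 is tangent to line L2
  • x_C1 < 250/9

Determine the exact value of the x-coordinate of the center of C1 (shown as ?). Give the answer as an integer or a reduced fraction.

10

1. [C1‖L1]  x_C1² − 40x_C1 + 300 = 0  ⇒  x_C1 = 10 or 30
2. [C1‖L2]  x_C1² − (91/2)x_C1 + 355 = 0  ⇒  x_C1 = 10 or 71/2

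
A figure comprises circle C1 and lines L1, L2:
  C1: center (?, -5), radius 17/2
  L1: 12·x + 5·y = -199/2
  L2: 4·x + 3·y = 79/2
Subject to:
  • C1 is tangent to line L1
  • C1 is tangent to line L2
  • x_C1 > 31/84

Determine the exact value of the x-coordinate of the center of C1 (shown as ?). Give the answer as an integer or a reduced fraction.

1. [C1‖L1]  x_C1² + (149/12)x_C1 − 185/4 = 0  ⇒  x_C1 = -185/12 or 3
2. [C1‖L2]  x_C1² − (109/4)x_C1 + 291/4 = 0  ⇒  x_C1 = 3 or 97/4

3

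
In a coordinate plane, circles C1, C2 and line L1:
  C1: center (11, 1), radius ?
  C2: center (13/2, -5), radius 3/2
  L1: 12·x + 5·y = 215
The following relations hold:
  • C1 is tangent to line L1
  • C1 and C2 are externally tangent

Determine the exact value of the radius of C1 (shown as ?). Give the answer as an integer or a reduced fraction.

6

1. [C1‖L1]  r_C1² − 36 = 0  ⇒  r_C1 = 6 (r>0 drops 1)
2. [ext C1·C2]  r_C1² + 3r_C1 − 54 = 0  ⇒  r_C1 = 6 (r>0 drops 1)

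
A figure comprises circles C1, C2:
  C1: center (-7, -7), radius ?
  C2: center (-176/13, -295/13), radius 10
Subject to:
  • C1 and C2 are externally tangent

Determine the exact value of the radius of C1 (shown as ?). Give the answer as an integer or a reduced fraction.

7

1. [ext C1·C2]  r_C1² + 20r_C1 − 189 = 0  ⇒  r_C1 = 7 (r>0 drops 1)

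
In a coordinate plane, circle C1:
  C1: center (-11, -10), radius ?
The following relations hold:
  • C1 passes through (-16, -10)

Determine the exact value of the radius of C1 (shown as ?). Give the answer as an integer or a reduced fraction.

1. [C1∋P]  r_C1² − 25 = 0  ⇒  r_C1 = 5 (r>0 drops 1)

5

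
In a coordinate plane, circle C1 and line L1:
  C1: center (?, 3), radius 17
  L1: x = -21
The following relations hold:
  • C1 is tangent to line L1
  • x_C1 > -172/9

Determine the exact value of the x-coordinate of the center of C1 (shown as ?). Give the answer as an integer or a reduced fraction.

-4

1. [C1‖L1]  x_C1² + 42x_C1 + 152 = 0  ⇒  x_C1 = -38 or -4
2. given x_C1 > -172/9: keep -4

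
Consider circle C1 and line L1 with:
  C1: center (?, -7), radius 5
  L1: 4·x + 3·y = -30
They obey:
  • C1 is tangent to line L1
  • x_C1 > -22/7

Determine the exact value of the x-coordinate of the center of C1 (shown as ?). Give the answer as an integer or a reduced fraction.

1. [C1‖L1]  x_C1² + (9/2)x_C1 − 34 = 0  ⇒  x_C1 = -17/2 or 4
2. given x_C1 > -22/7: keep 4

4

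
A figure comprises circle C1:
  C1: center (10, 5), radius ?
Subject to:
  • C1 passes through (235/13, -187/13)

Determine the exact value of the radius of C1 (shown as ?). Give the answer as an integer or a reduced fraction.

21

1. [C1∋P]  r_C1² − 441 = 0  ⇒  r_C1 = 21 (r>0 drops 1)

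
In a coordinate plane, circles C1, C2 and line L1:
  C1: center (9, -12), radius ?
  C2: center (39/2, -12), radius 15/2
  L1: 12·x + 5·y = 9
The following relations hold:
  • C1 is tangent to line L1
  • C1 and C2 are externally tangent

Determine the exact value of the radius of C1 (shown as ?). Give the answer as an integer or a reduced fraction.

3

1. [C1‖L1]  r_C1² − 9 = 0  ⇒  r_C1 = 3 (r>0 drops 1)
2. [ext C1·C2]  r_C1² + 15r_C1 − 54 = 0  ⇒  r_C1 = 3 (r>0 drops 1)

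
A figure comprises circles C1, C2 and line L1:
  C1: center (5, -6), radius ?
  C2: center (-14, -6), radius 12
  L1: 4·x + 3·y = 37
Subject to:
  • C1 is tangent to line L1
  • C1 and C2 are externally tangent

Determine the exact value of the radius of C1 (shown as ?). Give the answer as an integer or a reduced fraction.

1. [C1‖L1]  r_C1² − 49 = 0  ⇒  r_C1 = 7 (r>0 drops 1)
2. [ext C1·C2]  r_C1² + 24r_C1 − 217 = 0  ⇒  r_C1 = 7 (r>0 drops 1)

7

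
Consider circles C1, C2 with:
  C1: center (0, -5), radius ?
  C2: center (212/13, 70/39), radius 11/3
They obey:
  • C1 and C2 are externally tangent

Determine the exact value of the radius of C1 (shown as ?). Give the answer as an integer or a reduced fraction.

14

1. [ext C1·C2]  r_C1² + (22/3)r_C1 − 896/3 = 0  ⇒  r_C1 = 14 (r>0 drops 1)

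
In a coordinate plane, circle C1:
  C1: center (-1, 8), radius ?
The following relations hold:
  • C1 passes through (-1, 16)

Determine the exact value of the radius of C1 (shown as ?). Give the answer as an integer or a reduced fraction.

8

1. [C1∋P]  r_C1² − 64 = 0  ⇒  r_C1 = 8 (r>0 drops 1)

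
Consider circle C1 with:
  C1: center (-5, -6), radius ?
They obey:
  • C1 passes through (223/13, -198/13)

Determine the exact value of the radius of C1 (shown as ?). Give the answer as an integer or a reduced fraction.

24

1. [C1∋P]  r_C1² − 576 = 0  ⇒  r_C1 = 24 (r>0 drops 1)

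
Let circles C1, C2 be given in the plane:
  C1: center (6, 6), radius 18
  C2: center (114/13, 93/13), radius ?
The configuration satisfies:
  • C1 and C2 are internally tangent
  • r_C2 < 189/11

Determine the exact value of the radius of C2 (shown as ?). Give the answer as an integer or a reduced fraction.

15

1. [int C1,C2]  r_C2² − 36r_C2 + 315 = 0  ⇒  r_C2 = 15 or 21
2. given r_C2 < 189/11: keep 15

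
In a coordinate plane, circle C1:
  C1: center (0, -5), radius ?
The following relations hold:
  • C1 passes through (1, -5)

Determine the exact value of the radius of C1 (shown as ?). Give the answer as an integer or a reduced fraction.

1

1. [C1∋P]  r_C1² − 1 = 0  ⇒  r_C1 = 1 (r>0 drops 1)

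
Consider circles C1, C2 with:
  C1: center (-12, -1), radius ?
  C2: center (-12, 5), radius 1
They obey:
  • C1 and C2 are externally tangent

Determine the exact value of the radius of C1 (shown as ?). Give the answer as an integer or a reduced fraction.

5

1. [ext C1·C2]  r_C1² + 2r_C1 − 35 = 0  ⇒  r_C1 = 5 (r>0 drops 1)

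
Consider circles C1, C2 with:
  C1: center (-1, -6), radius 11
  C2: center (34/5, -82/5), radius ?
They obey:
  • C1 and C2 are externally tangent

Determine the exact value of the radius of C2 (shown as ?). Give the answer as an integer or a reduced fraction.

1. [ext C1·C2]  r_C2² + 22r_C2 − 48 = 0  ⇒  r_C2 = 2 (r>0 drops 1)

2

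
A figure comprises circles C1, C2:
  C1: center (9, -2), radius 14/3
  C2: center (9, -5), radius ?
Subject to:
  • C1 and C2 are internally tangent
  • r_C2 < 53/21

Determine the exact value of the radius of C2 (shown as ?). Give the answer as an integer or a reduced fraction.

1. [int C1,C2]  r_C2² − (28/3)r_C2 + 115/9 = 0  ⇒  r_C2 = 5/3 or 23/3
2. given r_C2 < 53/21: keep 5/3

5/3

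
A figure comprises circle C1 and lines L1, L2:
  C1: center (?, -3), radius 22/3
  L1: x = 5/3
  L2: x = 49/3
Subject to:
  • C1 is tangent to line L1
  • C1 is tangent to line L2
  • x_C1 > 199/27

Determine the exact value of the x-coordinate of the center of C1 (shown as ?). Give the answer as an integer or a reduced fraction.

9

1. [C1‖L1]  x_C1² − (10/3)x_C1 − 51 = 0  ⇒  x_C1 = -17/3 or 9
2. [C1‖L2]  x_C1² − (98/3)x_C1 + 213 = 0  ⇒  x_C1 = 9 or 71/3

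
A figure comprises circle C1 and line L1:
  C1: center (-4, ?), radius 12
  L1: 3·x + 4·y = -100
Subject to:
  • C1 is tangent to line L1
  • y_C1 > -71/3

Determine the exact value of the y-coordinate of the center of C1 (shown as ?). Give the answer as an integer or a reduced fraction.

-7

1. [C1‖L1]  y_C1² + 44y_C1 + 259 = 0  ⇒  y_C1 = -37 or -7
2. given y_C1 > -71/3: keep -7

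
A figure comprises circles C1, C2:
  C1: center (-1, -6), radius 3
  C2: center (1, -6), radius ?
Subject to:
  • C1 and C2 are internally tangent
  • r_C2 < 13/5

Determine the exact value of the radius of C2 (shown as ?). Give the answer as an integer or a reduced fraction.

1

1. [int C1,C2]  r_C2² − 6r_C2 + 5 = 0  ⇒  r_C2 = 1 or 5
2. given r_C2 < 13/5: keep 1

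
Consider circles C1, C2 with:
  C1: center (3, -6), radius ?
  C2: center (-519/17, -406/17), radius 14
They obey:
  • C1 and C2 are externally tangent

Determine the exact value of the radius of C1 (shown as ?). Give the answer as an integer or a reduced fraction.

1. [ext C1·C2]  r_C1² + 28r_C1 − 1248 = 0  ⇒  r_C1 = 24 (r>0 drops 1)

24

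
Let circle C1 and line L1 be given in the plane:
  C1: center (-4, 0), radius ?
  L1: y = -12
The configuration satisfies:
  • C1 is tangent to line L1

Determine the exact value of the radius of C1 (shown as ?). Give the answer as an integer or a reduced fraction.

1. [C1‖L1]  r_C1² − 144 = 0  ⇒  r_C1 = 12 (r>0 drops 1)

12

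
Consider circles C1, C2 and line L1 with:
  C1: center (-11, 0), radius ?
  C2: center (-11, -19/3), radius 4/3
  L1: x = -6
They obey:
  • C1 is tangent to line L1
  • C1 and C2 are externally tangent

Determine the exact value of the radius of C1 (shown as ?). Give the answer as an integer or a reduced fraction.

1. [C1‖L1]  r_C1² − 25 = 0  ⇒  r_C1 = 5 (r>0 drops 1)
2. [ext C1·C2]  r_C1² + (8/3)r_C1 − 115/3 = 0  ⇒  r_C1 = 5 (r>0 drops 1)

5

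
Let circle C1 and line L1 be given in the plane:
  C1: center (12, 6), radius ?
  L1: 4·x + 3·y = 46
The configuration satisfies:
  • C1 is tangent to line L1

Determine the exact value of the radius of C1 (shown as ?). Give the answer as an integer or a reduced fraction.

1. [C1‖L1]  r_C1² − 16 = 0  ⇒  r_C1 = 4 (r>0 drops 1)

4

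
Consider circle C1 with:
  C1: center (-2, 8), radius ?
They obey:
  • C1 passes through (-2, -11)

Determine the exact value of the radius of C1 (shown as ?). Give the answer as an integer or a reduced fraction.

1. [C1∋P]  r_C1² − 361 = 0  ⇒  r_C1 = 19 (r>0 drops 1)

19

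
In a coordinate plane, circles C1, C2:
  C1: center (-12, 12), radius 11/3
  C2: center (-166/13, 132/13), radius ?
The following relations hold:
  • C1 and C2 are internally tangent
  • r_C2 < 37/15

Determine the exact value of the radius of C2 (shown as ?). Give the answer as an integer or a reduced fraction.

1. [int C1,C2]  r_C2² − (22/3)r_C2 + 85/9 = 0  ⇒  r_C2 = 5/3 or 17/3
2. given r_C2 < 37/15: keep 5/3

5/3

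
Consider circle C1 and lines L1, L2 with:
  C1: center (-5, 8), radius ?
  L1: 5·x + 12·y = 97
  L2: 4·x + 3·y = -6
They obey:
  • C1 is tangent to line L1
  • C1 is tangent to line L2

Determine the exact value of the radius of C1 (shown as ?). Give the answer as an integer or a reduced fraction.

1. [C1‖L1]  r_C1² − 4 = 0  ⇒  r_C1 = 2 (r>0 drops 1)
2. [C1‖L2]  r_C1² − 4 = 0  ⇒  r_C1 = 2 (r>0 drops 1)

2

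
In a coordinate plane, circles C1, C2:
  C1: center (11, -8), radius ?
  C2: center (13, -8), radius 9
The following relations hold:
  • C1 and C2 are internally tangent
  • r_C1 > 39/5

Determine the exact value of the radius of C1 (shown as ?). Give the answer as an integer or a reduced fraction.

11

1. [int C1,C2]  r_C1² − 18r_C1 + 77 = 0  ⇒  r_C1 = 7 or 11
2. given r_C1 > 39/5: keep 11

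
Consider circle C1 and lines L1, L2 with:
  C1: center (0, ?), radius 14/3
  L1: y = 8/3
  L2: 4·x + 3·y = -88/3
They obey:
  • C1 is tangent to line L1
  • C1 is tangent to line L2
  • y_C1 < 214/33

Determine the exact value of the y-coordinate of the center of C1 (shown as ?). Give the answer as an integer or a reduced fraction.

-2

1. [C1‖L1]  y_C1² − (16/3)y_C1 − 44/3 = 0  ⇒  y_C1 = -2 or 22/3
2. [C1‖L2]  y_C1² + (176/9)y_C1 + 316/9 = 0  ⇒  y_C1 = -158/9 or -2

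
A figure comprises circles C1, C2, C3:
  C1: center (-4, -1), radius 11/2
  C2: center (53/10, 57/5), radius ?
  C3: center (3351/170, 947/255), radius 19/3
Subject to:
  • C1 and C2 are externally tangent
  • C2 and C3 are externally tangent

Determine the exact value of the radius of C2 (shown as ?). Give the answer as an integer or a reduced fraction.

1. [ext C1·C2]  r_C2² + 11r_C2 − 210 = 0  ⇒  r_C2 = 10 (r>0 drops 1)
2. [ext C2·C3]  r_C2² + (38/3)r_C2 − 680/3 = 0  ⇒  r_C2 = 10 (r>0 drops 1)

10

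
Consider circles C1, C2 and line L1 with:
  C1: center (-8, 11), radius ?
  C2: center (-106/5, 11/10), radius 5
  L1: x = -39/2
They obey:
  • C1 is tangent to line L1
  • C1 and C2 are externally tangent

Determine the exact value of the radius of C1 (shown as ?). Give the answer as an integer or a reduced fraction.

23/2

1. [C1‖L1]  r_C1² − 529/4 = 0  ⇒  r_C1 = 23/2 (r>0 drops 1)
2. [ext C1·C2]  r_C1² + 10r_C1 − 989/4 = 0  ⇒  r_C1 = 23/2 (r>0 drops 1)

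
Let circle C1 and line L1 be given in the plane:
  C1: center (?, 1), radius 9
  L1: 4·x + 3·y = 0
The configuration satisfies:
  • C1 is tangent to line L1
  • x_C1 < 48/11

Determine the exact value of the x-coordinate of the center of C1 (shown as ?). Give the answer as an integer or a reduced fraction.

-12

1. [C1‖L1]  x_C1² + (3/2)x_C1 − 126 = 0  ⇒  x_C1 = -12 or 21/2
2. given x_C1 < 48/11: keep -12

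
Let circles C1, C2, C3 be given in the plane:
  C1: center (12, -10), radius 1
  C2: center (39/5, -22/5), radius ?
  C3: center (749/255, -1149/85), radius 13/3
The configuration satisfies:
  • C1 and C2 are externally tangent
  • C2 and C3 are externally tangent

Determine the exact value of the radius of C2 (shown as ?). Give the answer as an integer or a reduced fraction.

1. [ext C1·C2]  r_C2² + 2r_C2 − 48 = 0  ⇒  r_C2 = 6 (r>0 drops 1)
2. [ext C2·C3]  r_C2² + (26/3)r_C2 − 88 = 0  ⇒  r_C2 = 6 (r>0 drops 1)

6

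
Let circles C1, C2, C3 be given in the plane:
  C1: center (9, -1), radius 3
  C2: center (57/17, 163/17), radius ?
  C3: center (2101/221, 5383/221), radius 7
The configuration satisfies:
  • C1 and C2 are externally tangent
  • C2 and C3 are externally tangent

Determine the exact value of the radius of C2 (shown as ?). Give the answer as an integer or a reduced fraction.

1. [ext C1·C2]  r_C2² + 6r_C2 − 135 = 0  ⇒  r_C2 = 9 (r>0 drops 1)
2. [ext C2·C3]  r_C2² + 14r_C2 − 207 = 0  ⇒  r_C2 = 9 (r>0 drops 1)

9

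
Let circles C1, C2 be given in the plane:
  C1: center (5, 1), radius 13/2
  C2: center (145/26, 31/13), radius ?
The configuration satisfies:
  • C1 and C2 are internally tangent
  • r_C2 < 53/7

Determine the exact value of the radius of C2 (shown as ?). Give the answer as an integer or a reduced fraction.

1. [int C1,C2]  r_C2² − 13r_C2 + 40 = 0  ⇒  r_C2 = 5 or 8
2. given r_C2 < 53/7: keep 5

5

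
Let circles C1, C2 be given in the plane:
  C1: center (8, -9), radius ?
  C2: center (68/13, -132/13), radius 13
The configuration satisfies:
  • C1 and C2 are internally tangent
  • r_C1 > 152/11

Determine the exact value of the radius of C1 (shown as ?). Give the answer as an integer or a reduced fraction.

1. [int C1,C2]  r_C1² − 26r_C1 + 160 = 0  ⇒  r_C1 = 10 or 16
2. given r_C1 > 152/11: keep 16

16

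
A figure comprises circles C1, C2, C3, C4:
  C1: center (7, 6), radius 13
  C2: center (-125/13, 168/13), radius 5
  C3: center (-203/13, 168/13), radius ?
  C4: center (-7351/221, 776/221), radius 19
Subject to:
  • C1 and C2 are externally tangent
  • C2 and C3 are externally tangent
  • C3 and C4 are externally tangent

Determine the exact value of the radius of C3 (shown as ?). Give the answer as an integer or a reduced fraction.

1. [ext C2·C3]  r_C3² + 10r_C3 − 11 = 0  ⇒  r_C3 = 1 (r>0 drops 1)
2. [ext C3·C4]  r_C3² + 38r_C3 − 39 = 0  ⇒  r_C3 = 1 (r>0 drops 1)

1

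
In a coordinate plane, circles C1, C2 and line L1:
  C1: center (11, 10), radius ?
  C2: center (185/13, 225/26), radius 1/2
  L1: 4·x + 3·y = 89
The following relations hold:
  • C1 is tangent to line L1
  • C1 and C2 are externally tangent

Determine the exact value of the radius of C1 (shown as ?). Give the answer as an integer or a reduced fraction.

3

1. [C1‖L1]  r_C1² − 9 = 0  ⇒  r_C1 = 3 (r>0 drops 1)
2. [ext C1·C2]  r_C1² + 1r_C1 − 12 = 0  ⇒  r_C1 = 3 (r>0 drops 1)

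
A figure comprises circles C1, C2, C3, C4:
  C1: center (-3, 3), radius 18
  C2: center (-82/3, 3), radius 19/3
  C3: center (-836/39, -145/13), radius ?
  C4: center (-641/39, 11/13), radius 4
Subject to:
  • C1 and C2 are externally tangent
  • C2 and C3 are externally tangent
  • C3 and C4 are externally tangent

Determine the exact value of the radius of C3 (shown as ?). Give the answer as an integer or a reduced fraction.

9

1. [ext C2·C3]  r_C3² + (38/3)r_C3 − 195 = 0  ⇒  r_C3 = 9 (r>0 drops 1)
2. [ext C3·C4]  r_C3² + 8r_C3 − 153 = 0  ⇒  r_C3 = 9 (r>0 drops 1)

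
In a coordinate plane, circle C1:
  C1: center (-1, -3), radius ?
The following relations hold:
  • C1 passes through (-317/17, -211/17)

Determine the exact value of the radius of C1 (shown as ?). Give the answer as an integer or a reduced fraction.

20

1. [C1∋P]  r_C1² − 400 = 0  ⇒  r_C1 = 20 (r>0 drops 1)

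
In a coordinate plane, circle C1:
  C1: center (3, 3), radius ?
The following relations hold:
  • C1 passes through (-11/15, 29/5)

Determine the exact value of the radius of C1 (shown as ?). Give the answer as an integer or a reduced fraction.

1. [C1∋P]  r_C1² − 196/9 = 0  ⇒  r_C1 = 14/3 (r>0 drops 1)

14/3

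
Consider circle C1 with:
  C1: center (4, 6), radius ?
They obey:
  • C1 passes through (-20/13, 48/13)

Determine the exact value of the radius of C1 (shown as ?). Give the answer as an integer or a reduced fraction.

1. [C1∋P]  r_C1² − 36 = 0  ⇒  r_C1 = 6 (r>0 drops 1)

6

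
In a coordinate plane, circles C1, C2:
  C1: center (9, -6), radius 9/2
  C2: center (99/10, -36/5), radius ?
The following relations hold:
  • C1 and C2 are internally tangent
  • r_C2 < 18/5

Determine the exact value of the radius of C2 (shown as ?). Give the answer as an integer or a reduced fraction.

1. [int C1,C2]  r_C2² − 9r_C2 + 18 = 0  ⇒  r_C2 = 3 or 6
2. given r_C2 < 18/5: keep 3

3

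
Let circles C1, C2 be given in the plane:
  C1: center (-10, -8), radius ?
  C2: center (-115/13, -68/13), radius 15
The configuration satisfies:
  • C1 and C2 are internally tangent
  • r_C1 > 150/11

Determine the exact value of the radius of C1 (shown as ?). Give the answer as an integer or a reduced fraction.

18

1. [int C1,C2]  r_C1² − 30r_C1 + 216 = 0  ⇒  r_C1 = 12 or 18
2. given r_C1 > 150/11: keep 18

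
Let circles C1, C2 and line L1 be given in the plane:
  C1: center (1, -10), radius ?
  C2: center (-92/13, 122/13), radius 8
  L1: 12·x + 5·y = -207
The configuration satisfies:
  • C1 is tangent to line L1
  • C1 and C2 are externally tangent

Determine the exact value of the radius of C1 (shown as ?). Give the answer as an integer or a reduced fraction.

13

1. [C1‖L1]  r_C1² − 169 = 0  ⇒  r_C1 = 13 (r>0 drops 1)
2. [ext C1·C2]  r_C1² + 16r_C1 − 377 = 0  ⇒  r_C1 = 13 (r>0 drops 1)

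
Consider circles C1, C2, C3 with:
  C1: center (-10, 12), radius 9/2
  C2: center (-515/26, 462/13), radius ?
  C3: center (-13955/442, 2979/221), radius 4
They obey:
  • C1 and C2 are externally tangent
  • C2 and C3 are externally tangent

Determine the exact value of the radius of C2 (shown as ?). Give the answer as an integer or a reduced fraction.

21

1. [ext C1·C2]  r_C2² + 9r_C2 − 630 = 0  ⇒  r_C2 = 21 (r>0 drops 1)
2. [ext C2·C3]  r_C2² + 8r_C2 − 609 = 0  ⇒  r_C2 = 21 (r>0 drops 1)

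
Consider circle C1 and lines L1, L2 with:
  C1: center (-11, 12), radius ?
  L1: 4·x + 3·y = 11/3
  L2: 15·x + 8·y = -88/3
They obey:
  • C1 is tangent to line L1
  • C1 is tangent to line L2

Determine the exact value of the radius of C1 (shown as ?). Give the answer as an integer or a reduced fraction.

7/3

1. [C1‖L1]  r_C1² − 49/9 = 0  ⇒  r_C1 = 7/3 (r>0 drops 1)
2. [C1‖L2]  r_C1² − 49/9 = 0  ⇒  r_C1 = 7/3 (r>0 drops 1)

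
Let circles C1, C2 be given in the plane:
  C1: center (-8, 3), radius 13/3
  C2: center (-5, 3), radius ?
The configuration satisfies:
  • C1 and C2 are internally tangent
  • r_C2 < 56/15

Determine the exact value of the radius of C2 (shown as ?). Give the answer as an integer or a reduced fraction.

1. [int C1,C2]  r_C2² − (26/3)r_C2 + 88/9 = 0  ⇒  r_C2 = 4/3 or 22/3
2. given r_C2 < 56/15: keep 4/3

4/3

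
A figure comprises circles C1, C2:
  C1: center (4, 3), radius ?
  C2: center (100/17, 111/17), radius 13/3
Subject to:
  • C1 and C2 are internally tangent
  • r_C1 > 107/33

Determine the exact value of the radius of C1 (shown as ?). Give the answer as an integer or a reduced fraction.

25/3

1. [int C1,C2]  r_C1² − (26/3)r_C1 + 25/9 = 0  ⇒  r_C1 = 1/3 or 25/3
2. given r_C1 > 107/33: keep 25/3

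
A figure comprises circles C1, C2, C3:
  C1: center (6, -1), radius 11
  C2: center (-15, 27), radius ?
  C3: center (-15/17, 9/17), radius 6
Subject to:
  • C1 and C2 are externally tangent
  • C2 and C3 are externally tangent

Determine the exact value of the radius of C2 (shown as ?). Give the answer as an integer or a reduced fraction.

1. [ext C1·C2]  r_C2² + 22r_C2 − 1104 = 0  ⇒  r_C2 = 24 (r>0 drops 1)
2. [ext C2·C3]  r_C2² + 12r_C2 − 864 = 0  ⇒  r_C2 = 24 (r>0 drops 1)

24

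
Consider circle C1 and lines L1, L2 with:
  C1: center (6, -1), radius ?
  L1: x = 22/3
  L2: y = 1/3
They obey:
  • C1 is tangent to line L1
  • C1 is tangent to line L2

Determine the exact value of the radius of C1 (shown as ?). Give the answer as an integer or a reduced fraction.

1. [C1‖L1]  r_C1² − 16/9 = 0  ⇒  r_C1 = 4/3 (r>0 drops 1)
2. [C1‖L2]  r_C1² − 16/9 = 0  ⇒  r_C1 = 4/3 (r>0 drops 1)

4/3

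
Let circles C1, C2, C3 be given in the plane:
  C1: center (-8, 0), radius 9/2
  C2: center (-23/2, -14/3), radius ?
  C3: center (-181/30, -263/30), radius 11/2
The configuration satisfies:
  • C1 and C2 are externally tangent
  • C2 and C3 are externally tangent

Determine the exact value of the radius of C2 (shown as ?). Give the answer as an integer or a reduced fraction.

4/3

1. [ext C1·C2]  r_C2² + 9r_C2 − 124/9 = 0  ⇒  r_C2 = 4/3 (r>0 drops 1)
2. [ext C2·C3]  r_C2² + 11r_C2 − 148/9 = 0  ⇒  r_C2 = 4/3 (r>0 drops 1)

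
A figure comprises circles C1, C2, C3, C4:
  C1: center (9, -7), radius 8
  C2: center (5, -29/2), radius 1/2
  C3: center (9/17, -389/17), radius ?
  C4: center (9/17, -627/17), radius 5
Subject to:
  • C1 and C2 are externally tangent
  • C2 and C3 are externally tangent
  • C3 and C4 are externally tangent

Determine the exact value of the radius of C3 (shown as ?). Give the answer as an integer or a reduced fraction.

9

1. [ext C2·C3]  r_C3² + 1r_C3 − 90 = 0  ⇒  r_C3 = 9 (r>0 drops 1)
2. [ext C3·C4]  r_C3² + 10r_C3 − 171 = 0  ⇒  r_C3 = 9 (r>0 drops 1)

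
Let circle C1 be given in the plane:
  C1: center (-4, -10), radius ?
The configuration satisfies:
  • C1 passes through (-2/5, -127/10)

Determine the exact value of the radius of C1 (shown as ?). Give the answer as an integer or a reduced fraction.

1. [C1∋P]  r_C1² − 81/4 = 0  ⇒  r_C1 = 9/2 (r>0 drops 1)

9/2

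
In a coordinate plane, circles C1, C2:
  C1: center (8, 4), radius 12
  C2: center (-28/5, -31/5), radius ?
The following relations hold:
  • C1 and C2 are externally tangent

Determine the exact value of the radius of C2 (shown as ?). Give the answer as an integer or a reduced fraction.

5

1. [ext C1·C2]  r_C2² + 24r_C2 − 145 = 0  ⇒  r_C2 = 5 (r>0 drops 1)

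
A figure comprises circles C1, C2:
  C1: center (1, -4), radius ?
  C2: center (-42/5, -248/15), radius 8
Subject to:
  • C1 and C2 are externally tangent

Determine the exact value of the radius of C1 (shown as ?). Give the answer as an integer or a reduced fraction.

1. [ext C1·C2]  r_C1² + 16r_C1 − 1633/9 = 0  ⇒  r_C1 = 23/3 (r>0 drops 1)

23/3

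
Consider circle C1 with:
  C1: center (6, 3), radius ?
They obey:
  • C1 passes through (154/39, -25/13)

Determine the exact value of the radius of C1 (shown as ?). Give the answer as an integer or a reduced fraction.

1. [C1∋P]  r_C1² − 256/9 = 0  ⇒  r_C1 = 16/3 (r>0 drops 1)

16/3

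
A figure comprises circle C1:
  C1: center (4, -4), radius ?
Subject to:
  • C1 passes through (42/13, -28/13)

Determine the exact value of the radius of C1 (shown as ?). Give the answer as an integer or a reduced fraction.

1. [C1∋P]  r_C1² − 4 = 0  ⇒  r_C1 = 2 (r>0 drops 1)

2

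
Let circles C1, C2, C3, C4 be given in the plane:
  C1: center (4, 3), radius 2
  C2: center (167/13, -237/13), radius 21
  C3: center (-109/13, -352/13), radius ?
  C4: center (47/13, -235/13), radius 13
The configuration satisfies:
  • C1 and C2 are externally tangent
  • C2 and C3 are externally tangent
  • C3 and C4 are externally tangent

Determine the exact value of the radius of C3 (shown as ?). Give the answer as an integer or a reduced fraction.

2

1. [ext C2·C3]  r_C3² + 42r_C3 − 88 = 0  ⇒  r_C3 = 2 (r>0 drops 1)
2. [ext C3·C4]  r_C3² + 26r_C3 − 56 = 0  ⇒  r_C3 = 2 (r>0 drops 1)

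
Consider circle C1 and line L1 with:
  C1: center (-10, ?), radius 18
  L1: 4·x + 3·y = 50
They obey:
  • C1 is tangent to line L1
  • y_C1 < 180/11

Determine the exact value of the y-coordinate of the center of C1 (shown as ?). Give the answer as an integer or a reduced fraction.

1. [C1‖L1]  y_C1² − 60y_C1 = 0  ⇒  y_C1 = 0 or 60
2. given y_C1 < 180/11: keep 0

0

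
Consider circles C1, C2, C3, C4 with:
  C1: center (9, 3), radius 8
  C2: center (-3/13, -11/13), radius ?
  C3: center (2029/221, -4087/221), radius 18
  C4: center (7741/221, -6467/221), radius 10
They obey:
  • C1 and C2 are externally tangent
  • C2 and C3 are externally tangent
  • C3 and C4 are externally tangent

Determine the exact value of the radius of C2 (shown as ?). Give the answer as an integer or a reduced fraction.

1. [ext C1·C2]  r_C2² + 16r_C2 − 36 = 0  ⇒  r_C2 = 2 (r>0 drops 1)
2. [ext C2·C3]  r_C2² + 36r_C2 − 76 = 0  ⇒  r_C2 = 2 (r>0 drops 1)

2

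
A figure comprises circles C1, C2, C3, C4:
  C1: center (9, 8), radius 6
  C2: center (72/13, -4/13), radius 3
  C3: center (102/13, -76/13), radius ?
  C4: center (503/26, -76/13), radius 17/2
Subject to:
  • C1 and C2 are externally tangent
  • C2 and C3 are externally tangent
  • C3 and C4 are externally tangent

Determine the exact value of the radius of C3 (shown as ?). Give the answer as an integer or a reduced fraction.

1. [ext C2·C3]  r_C3² + 6r_C3 − 27 = 0  ⇒  r_C3 = 3 (r>0 drops 1)
2. [ext C3·C4]  r_C3² + 17r_C3 − 60 = 0  ⇒  r_C3 = 3 (r>0 drops 1)

3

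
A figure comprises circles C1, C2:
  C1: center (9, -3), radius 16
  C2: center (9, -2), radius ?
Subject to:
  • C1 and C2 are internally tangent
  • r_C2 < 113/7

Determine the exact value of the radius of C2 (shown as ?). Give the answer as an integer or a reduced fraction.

15

1. [int C1,C2]  r_C2² − 32r_C2 + 255 = 0  ⇒  r_C2 = 15 or 17
2. given r_C2 < 113/7: keep 15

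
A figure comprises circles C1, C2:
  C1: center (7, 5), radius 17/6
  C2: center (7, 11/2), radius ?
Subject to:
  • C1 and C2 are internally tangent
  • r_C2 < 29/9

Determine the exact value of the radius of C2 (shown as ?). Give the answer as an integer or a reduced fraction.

7/3

1. [int C1,C2]  r_C2² − (17/3)r_C2 + 70/9 = 0  ⇒  r_C2 = 7/3 or 10/3
2. given r_C2 < 29/9: keep 7/3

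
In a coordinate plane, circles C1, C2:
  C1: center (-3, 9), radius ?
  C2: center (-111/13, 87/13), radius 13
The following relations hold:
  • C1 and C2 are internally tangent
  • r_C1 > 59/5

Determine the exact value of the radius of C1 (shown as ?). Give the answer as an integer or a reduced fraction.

1. [int C1,C2]  r_C1² − 26r_C1 + 133 = 0  ⇒  r_C1 = 7 or 19
2. given r_C1 > 59/5: keep 19

19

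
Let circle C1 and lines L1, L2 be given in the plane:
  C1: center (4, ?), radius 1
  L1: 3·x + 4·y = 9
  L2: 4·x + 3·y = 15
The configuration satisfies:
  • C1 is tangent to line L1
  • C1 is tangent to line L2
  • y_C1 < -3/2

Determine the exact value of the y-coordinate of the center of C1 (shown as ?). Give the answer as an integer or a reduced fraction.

-2

1. [C1‖L1]  y_C1² + (3/2)y_C1 − 1 = 0  ⇒  y_C1 = -2 or 1/2
2. [C1‖L2]  y_C1² + (2/3)y_C1 − 8/3 = 0  ⇒  y_C1 = -2 or 4/3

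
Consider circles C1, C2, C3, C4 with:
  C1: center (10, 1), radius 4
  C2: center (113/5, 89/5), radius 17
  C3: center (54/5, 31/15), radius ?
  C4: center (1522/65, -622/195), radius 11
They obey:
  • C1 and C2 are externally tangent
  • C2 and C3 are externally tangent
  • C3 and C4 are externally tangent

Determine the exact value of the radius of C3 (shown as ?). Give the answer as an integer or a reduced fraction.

8/3

1. [ext C2·C3]  r_C3² + 34r_C3 − 880/9 = 0  ⇒  r_C3 = 8/3 (r>0 drops 1)
2. [ext C3·C4]  r_C3² + 22r_C3 − 592/9 = 0  ⇒  r_C3 = 8/3 (r>0 drops 1)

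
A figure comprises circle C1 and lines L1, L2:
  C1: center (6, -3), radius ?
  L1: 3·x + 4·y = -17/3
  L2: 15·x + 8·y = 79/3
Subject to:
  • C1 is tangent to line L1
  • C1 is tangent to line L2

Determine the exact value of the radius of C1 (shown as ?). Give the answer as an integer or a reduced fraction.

1. [C1‖L1]  r_C1² − 49/9 = 0  ⇒  r_C1 = 7/3 (r>0 drops 1)
2. [C1‖L2]  r_C1² − 49/9 = 0  ⇒  r_C1 = 7/3 (r>0 drops 1)

7/3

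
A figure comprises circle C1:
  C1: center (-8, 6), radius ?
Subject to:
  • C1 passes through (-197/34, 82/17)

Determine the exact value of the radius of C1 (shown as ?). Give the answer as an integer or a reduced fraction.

1. [C1∋P]  r_C1² − 25/4 = 0  ⇒  r_C1 = 5/2 (r>0 drops 1)

5/2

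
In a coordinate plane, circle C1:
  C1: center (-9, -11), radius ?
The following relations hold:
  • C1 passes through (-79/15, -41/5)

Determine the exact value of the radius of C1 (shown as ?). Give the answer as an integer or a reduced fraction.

14/3

1. [C1∋P]  r_C1² − 196/9 = 0  ⇒  r_C1 = 14/3 (r>0 drops 1)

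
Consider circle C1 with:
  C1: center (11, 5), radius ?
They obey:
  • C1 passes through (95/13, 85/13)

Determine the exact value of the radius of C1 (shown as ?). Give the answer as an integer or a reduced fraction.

4

1. [C1∋P]  r_C1² − 16 = 0  ⇒  r_C1 = 4 (r>0 drops 1)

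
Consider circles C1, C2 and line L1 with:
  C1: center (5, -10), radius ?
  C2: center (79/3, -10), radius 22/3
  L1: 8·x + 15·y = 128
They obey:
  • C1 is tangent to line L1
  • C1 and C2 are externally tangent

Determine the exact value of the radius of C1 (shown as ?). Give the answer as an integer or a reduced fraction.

1. [C1‖L1]  r_C1² − 196 = 0  ⇒  r_C1 = 14 (r>0 drops 1)
2. [ext C1·C2]  r_C1² + (44/3)r_C1 − 1204/3 = 0  ⇒  r_C1 = 14 (r>0 drops 1)

14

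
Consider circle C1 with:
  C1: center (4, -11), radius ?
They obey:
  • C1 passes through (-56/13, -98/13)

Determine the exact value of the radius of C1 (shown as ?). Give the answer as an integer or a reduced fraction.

1. [C1∋P]  r_C1² − 81 = 0  ⇒  r_C1 = 9 (r>0 drops 1)

9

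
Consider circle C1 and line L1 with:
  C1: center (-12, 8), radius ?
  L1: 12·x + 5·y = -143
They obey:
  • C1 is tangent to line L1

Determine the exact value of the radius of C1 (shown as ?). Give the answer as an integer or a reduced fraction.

1. [C1‖L1]  r_C1² − 9 = 0  ⇒  r_C1 = 3 (r>0 drops 1)

3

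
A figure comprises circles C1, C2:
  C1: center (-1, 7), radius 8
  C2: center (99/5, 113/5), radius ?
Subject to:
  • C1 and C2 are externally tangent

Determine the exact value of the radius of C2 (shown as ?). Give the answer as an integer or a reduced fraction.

18

1. [ext C1·C2]  r_C2² + 16r_C2 − 612 = 0  ⇒  r_C2 = 18 (r>0 drops 1)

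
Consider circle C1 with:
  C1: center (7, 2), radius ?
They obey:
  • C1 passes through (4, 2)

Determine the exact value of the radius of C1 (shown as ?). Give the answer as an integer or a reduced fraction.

3

1. [C1∋P]  r_C1² − 9 = 0  ⇒  r_C1 = 3 (r>0 drops 1)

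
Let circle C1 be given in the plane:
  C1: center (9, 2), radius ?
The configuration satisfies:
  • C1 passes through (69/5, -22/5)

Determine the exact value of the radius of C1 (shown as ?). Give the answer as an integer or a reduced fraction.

1. [C1∋P]  r_C1² − 64 = 0  ⇒  r_C1 = 8 (r>0 drops 1)

8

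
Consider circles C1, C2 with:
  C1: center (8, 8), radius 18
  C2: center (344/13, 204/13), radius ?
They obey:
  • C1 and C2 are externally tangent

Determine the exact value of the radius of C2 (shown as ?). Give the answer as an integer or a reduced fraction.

2

1. [ext C1·C2]  r_C2² + 36r_C2 − 76 = 0  ⇒  r_C2 = 2 (r>0 drops 1)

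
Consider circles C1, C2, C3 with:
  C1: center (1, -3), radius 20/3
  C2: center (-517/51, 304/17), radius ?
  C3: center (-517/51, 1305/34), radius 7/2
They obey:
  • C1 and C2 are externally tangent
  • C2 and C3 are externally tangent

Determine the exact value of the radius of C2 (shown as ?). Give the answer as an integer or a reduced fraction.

1. [ext C1·C2]  r_C2² + (40/3)r_C2 − 1547/3 = 0  ⇒  r_C2 = 17 (r>0 drops 1)
2. [ext C2·C3]  r_C2² + 7r_C2 − 408 = 0  ⇒  r_C2 = 17 (r>0 drops 1)

17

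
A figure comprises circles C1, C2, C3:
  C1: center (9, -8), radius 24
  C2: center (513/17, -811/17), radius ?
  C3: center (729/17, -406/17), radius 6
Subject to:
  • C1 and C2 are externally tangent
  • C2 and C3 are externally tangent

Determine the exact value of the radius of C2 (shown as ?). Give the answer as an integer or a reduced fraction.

1. [ext C1·C2]  r_C2² + 48r_C2 − 1449 = 0  ⇒  r_C2 = 21 (r>0 drops 1)
2. [ext C2·C3]  r_C2² + 12r_C2 − 693 = 0  ⇒  r_C2 = 21 (r>0 drops 1)

21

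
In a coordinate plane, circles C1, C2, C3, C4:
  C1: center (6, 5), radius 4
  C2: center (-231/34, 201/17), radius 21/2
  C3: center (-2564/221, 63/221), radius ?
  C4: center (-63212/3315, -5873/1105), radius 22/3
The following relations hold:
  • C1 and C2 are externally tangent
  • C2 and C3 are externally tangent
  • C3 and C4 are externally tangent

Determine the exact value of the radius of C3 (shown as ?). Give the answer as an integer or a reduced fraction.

2

1. [ext C2·C3]  r_C3² + 21r_C3 − 46 = 0  ⇒  r_C3 = 2 (r>0 drops 1)
2. [ext C3·C4]  r_C3² + (44/3)r_C3 − 100/3 = 0  ⇒  r_C3 = 2 (r>0 drops 1)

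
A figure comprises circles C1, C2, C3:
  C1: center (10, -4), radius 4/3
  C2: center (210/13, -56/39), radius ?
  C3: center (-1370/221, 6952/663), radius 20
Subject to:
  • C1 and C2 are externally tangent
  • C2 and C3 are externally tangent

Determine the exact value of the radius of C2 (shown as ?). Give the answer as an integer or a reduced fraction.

1. [ext C1·C2]  r_C2² + (8/3)r_C2 − 128/3 = 0  ⇒  r_C2 = 16/3 (r>0 drops 1)
2. [ext C2·C3]  r_C2² + 40r_C2 − 2176/9 = 0  ⇒  r_C2 = 16/3 (r>0 drops 1)

16/3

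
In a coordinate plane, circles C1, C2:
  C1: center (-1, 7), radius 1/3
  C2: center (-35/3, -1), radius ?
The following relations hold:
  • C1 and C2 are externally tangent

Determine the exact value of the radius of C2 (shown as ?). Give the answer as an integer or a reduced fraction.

1. [ext C1·C2]  r_C2² + (2/3)r_C2 − 533/3 = 0  ⇒  r_C2 = 13 (r>0 drops 1)

13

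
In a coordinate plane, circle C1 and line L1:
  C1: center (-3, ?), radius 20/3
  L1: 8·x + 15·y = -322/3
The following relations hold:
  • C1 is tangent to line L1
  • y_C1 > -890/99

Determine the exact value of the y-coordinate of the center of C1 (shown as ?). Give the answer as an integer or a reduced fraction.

1. [C1‖L1]  y_C1² + (100/9)y_C1 − 236/9 = 0  ⇒  y_C1 = -118/9 or 2
2. given y_C1 > -890/99: keep 2

2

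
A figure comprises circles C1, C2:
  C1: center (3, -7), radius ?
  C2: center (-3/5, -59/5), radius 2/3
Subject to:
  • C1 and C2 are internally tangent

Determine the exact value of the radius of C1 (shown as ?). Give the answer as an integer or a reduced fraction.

20/3

1. [int C1,C2]  r_C1² − (4/3)r_C1 − 320/9 = 0  ⇒  r_C1 = 20/3 (r>0 drops 1)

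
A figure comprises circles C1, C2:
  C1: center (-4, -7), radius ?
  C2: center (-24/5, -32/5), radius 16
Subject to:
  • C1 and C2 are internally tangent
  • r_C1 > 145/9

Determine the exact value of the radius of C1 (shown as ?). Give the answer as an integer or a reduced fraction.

1. [int C1,C2]  r_C1² − 32r_C1 + 255 = 0  ⇒  r_C1 = 15 or 17
2. given r_C1 > 145/9: keep 17

17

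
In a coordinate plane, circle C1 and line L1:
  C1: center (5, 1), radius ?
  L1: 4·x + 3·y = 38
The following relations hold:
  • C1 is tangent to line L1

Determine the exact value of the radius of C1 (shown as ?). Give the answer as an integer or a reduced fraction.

1. [C1‖L1]  r_C1² − 9 = 0  ⇒  r_C1 = 3 (r>0 drops 1)

3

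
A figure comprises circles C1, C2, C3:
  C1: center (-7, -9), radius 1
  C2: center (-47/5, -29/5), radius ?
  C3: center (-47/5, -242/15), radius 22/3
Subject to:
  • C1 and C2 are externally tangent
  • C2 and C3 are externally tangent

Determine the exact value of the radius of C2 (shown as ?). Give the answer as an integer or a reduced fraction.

3

1. [ext C1·C2]  r_C2² + 2r_C2 − 15 = 0  ⇒  r_C2 = 3 (r>0 drops 1)
2. [ext C2·C3]  r_C2² + (44/3)r_C2 − 53 = 0  ⇒  r_C2 = 3 (r>0 drops 1)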